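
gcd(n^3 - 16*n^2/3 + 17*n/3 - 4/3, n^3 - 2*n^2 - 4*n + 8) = 1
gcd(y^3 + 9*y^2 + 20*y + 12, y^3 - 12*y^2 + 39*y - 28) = 1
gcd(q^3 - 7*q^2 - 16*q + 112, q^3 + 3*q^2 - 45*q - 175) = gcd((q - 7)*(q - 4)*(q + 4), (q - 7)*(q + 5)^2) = q - 7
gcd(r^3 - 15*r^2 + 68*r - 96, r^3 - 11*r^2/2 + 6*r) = r - 4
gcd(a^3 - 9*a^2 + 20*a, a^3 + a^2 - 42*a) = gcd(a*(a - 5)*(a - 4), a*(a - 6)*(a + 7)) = a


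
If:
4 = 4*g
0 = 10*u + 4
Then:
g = 1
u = -2/5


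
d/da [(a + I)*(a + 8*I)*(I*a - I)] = 3*I*a^2 - 2*a*(9 + I) + 9 - 8*I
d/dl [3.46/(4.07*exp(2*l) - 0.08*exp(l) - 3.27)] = (0.2768 - 28.1644*exp(l))*exp(l)/(-4.07*exp(2*l) + 0.08*exp(l) + 3.27)^2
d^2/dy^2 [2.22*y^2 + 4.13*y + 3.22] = 4.44000000000000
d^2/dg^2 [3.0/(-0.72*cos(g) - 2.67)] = (-5.7672*cos(g) + 0.7776*cos(2*g) - 2.3328)/(0.72*cos(g) + 2.67)^3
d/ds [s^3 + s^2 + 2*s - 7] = 3*s^2 + 2*s + 2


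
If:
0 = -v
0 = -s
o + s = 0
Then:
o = 0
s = 0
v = 0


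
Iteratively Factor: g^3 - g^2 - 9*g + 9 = (g - 3)*(g^2 + 2*g - 3) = (g - 3)*(g + 3)*(g - 1)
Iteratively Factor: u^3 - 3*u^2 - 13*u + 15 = (u - 1)*(u^2 - 2*u - 15) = (u - 5)*(u - 1)*(u + 3)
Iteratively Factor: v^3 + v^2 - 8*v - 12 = (v + 2)*(v^2 - v - 6) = (v + 2)^2*(v - 3)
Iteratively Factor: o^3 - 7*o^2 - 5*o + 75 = (o - 5)*(o^2 - 2*o - 15) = (o - 5)*(o + 3)*(o - 5)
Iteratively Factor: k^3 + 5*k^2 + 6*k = (k)*(k^2 + 5*k + 6) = k*(k + 2)*(k + 3)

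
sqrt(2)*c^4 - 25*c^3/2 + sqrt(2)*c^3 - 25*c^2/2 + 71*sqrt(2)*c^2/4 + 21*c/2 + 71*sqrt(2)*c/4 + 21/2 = (c + 1)*(c - 7*sqrt(2)/2)*(c - 3*sqrt(2))*(sqrt(2)*c + 1/2)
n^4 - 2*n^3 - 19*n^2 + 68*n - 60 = (n - 3)*(n - 2)^2*(n + 5)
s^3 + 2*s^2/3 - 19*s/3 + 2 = (s - 2)*(s - 1/3)*(s + 3)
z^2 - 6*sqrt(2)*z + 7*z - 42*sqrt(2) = (z + 7)*(z - 6*sqrt(2))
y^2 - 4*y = y*(y - 4)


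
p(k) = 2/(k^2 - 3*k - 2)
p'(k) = 2*(3 - 2*k)/(k^2 - 3*k - 2)^2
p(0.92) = -0.51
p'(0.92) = 0.15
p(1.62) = -0.47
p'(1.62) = -0.03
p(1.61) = -0.47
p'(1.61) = -0.02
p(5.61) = 0.16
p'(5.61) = -0.10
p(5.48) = 0.17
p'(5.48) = -0.12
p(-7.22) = 0.03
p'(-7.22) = 0.01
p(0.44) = -0.64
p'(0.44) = 0.43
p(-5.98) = 0.04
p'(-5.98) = 0.01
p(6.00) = 0.12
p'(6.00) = -0.07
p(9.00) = 0.04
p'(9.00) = -0.01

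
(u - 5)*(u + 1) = u^2 - 4*u - 5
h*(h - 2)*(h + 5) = h^3 + 3*h^2 - 10*h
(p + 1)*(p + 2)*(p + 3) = p^3 + 6*p^2 + 11*p + 6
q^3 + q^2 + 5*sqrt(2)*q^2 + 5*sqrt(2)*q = q*(q + 1)*(q + 5*sqrt(2))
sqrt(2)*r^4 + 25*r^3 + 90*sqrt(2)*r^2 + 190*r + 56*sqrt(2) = (r + sqrt(2))*(r + 4*sqrt(2))*(r + 7*sqrt(2))*(sqrt(2)*r + 1)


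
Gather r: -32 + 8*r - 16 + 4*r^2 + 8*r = 4*r^2 + 16*r - 48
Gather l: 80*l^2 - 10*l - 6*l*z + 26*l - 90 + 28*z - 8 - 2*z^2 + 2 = 80*l^2 + l*(16 - 6*z) - 2*z^2 + 28*z - 96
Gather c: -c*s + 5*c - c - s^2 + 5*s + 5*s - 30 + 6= c*(4 - s) - s^2 + 10*s - 24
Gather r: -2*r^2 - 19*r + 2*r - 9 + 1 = -2*r^2 - 17*r - 8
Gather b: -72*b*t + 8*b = b*(8 - 72*t)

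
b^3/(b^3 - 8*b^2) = b/(b - 8)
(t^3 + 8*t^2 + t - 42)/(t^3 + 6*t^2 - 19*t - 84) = (t - 2)/(t - 4)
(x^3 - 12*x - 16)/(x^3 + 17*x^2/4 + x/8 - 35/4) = 8*(x^2 - 2*x - 8)/(8*x^2 + 18*x - 35)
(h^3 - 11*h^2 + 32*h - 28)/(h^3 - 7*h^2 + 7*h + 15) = (h^3 - 11*h^2 + 32*h - 28)/(h^3 - 7*h^2 + 7*h + 15)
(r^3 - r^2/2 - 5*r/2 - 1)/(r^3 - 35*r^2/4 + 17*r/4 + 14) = 2*(2*r^2 - 3*r - 2)/(4*r^2 - 39*r + 56)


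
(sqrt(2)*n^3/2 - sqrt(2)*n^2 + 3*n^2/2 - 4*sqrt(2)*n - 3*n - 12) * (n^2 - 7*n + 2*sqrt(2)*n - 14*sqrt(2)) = sqrt(2)*n^5/2 - 9*sqrt(2)*n^4/2 + 7*n^4/2 - 63*n^3/2 + 6*sqrt(2)*n^3 + sqrt(2)*n^2 + 21*n^2 + 18*sqrt(2)*n + 196*n + 168*sqrt(2)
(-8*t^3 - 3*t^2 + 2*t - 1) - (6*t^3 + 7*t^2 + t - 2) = -14*t^3 - 10*t^2 + t + 1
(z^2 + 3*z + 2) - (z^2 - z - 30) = 4*z + 32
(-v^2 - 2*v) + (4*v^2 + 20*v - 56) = 3*v^2 + 18*v - 56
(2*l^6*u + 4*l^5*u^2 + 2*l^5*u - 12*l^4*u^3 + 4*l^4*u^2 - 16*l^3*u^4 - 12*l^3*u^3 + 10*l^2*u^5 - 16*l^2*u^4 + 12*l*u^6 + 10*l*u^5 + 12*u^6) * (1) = 2*l^6*u + 4*l^5*u^2 + 2*l^5*u - 12*l^4*u^3 + 4*l^4*u^2 - 16*l^3*u^4 - 12*l^3*u^3 + 10*l^2*u^5 - 16*l^2*u^4 + 12*l*u^6 + 10*l*u^5 + 12*u^6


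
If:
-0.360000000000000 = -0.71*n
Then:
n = 0.51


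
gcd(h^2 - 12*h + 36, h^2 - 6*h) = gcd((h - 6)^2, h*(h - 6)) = h - 6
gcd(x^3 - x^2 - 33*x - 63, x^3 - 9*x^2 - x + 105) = x^2 - 4*x - 21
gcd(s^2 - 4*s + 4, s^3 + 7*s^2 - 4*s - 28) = s - 2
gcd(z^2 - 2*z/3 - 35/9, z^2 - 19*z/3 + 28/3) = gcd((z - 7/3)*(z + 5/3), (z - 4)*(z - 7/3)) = z - 7/3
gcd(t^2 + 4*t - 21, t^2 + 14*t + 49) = t + 7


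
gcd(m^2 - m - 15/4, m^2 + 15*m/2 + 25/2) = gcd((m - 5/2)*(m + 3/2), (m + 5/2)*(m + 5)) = 1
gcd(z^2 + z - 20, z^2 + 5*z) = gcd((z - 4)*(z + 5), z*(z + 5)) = z + 5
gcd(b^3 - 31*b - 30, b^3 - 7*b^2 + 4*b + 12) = b^2 - 5*b - 6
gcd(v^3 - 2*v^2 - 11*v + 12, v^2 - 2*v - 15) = v + 3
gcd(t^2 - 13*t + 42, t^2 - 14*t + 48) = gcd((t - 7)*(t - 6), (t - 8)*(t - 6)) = t - 6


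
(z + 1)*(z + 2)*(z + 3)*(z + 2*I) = z^4 + 6*z^3 + 2*I*z^3 + 11*z^2 + 12*I*z^2 + 6*z + 22*I*z + 12*I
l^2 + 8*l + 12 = (l + 2)*(l + 6)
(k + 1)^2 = k^2 + 2*k + 1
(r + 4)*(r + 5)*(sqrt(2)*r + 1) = sqrt(2)*r^3 + r^2 + 9*sqrt(2)*r^2 + 9*r + 20*sqrt(2)*r + 20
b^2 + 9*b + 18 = (b + 3)*(b + 6)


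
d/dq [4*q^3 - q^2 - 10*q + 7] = 12*q^2 - 2*q - 10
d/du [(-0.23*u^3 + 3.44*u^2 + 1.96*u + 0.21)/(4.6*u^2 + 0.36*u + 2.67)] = (-1.058*u^4 - 0.165600000000001*u^3 - 9.6199*u^2 + 16.4376*u + 5.1576)/(21.16*u^4 + 3.312*u^3 + 24.6936*u^2 + 1.9224*u + 7.1289)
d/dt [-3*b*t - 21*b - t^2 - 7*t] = -3*b - 2*t - 7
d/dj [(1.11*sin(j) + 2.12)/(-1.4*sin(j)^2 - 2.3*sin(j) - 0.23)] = 0.189035916824197*(1.554*sin(j)^2 + 5.936*sin(j) + 4.6207)*cos(j)/(0.608695652173913*sin(j)^2 + 1.0*sin(j) + 0.1)^2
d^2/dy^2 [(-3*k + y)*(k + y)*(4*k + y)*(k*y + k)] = 2*k*(-11*k^2 + 6*k*y + 2*k + 6*y^2 + 3*y)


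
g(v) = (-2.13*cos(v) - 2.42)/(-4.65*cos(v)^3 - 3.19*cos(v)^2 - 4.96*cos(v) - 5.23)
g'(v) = (-2.13*cos(v) - 2.42)*(-13.95*sin(v)*cos(v)^2 - 6.38*sin(v)*cos(v) - 4.96*sin(v))/(-4.65*cos(v)^3 - 3.19*cos(v)^2 - 4.96*cos(v) - 5.23)^2 + 2.13*sin(v)/(-4.65*cos(v)^3 - 3.19*cos(v)^2 - 4.96*cos(v) - 5.23)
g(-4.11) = 0.47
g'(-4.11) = 0.19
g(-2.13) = 0.46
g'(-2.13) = -0.12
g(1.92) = 0.45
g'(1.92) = -0.03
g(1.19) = 0.41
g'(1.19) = 0.20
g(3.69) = 1.40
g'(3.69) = -13.80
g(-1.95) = 0.45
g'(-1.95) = 0.02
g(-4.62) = 0.46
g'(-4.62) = -0.01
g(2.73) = -2.17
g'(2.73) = 47.44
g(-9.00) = -3.03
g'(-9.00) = -90.24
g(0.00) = 0.25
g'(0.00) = 0.00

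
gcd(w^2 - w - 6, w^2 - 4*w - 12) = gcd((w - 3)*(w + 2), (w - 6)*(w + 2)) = w + 2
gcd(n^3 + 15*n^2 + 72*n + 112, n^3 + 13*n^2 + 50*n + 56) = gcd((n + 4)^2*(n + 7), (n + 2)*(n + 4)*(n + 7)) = n^2 + 11*n + 28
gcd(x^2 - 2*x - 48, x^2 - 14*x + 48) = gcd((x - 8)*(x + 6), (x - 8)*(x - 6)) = x - 8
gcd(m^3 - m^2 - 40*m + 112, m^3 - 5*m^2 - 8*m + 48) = m^2 - 8*m + 16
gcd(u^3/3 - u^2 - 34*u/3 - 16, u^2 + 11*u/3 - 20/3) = 1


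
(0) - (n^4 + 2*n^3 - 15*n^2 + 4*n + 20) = -n^4 - 2*n^3 + 15*n^2 - 4*n - 20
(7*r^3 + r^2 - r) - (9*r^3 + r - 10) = -2*r^3 + r^2 - 2*r + 10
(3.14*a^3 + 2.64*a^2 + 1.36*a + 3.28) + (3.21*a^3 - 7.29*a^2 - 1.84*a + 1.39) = 6.35*a^3 - 4.65*a^2 - 0.48*a + 4.67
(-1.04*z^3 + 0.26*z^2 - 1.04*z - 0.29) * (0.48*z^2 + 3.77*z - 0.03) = -0.4992*z^5 - 3.796*z^4 + 0.5122*z^3 - 4.0678*z^2 - 1.0621*z + 0.0087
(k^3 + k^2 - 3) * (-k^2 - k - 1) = -k^5 - 2*k^4 - 2*k^3 + 2*k^2 + 3*k + 3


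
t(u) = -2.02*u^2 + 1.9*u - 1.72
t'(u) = 1.9 - 4.04*u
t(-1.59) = -9.85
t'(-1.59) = 8.32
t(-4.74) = -56.11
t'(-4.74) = 21.05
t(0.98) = -1.80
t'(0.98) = -2.06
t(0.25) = -1.37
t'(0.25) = 0.89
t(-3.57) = -34.25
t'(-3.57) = 16.32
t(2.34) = -8.33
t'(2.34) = -7.55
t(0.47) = -1.27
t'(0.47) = 0.00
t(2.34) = -8.33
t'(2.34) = -7.55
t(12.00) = -269.80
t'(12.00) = -46.58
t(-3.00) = -25.60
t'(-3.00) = 14.02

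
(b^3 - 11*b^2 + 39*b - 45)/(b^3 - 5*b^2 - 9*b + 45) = (b - 3)/(b + 3)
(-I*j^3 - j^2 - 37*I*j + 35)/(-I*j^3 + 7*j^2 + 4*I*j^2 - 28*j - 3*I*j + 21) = (j^3 - I*j^2 + 37*j + 35*I)/(j^3 + j^2*(-4 + 7*I) + j*(3 - 28*I) + 21*I)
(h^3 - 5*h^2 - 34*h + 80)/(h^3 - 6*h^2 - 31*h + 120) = (h - 2)/(h - 3)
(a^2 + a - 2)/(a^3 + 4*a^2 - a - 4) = (a + 2)/(a^2 + 5*a + 4)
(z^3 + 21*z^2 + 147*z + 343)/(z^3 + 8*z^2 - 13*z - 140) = (z^2 + 14*z + 49)/(z^2 + z - 20)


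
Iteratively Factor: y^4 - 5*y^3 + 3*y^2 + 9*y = (y + 1)*(y^3 - 6*y^2 + 9*y) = y*(y + 1)*(y^2 - 6*y + 9) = y*(y - 3)*(y + 1)*(y - 3)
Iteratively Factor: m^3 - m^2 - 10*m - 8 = (m + 2)*(m^2 - 3*m - 4) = (m + 1)*(m + 2)*(m - 4)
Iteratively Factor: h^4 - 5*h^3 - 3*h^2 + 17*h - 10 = (h - 5)*(h^3 - 3*h + 2) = (h - 5)*(h - 1)*(h^2 + h - 2) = (h - 5)*(h - 1)^2*(h + 2)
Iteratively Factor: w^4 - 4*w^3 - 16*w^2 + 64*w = (w - 4)*(w^3 - 16*w) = w*(w - 4)*(w^2 - 16) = w*(w - 4)^2*(w + 4)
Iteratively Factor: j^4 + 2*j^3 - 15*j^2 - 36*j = (j + 3)*(j^3 - j^2 - 12*j) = j*(j + 3)*(j^2 - j - 12) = j*(j - 4)*(j + 3)*(j + 3)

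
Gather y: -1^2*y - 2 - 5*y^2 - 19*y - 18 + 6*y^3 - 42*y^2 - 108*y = 6*y^3 - 47*y^2 - 128*y - 20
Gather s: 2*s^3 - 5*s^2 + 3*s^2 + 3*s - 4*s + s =2*s^3 - 2*s^2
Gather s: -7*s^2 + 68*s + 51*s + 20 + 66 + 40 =-7*s^2 + 119*s + 126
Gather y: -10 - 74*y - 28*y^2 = -28*y^2 - 74*y - 10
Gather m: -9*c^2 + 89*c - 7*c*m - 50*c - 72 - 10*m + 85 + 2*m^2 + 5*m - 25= -9*c^2 + 39*c + 2*m^2 + m*(-7*c - 5) - 12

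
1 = 1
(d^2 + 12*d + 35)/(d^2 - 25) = (d + 7)/(d - 5)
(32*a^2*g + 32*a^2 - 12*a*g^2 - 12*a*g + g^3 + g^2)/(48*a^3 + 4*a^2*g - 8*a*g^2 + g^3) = (8*a*g + 8*a - g^2 - g)/(12*a^2 + 4*a*g - g^2)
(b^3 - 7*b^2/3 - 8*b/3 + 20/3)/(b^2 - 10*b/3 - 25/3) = (b^2 - 4*b + 4)/(b - 5)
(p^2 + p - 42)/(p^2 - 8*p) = (p^2 + p - 42)/(p*(p - 8))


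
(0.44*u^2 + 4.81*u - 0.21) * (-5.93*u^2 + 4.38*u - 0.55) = -2.6092*u^4 - 26.5961*u^3 + 22.0711*u^2 - 3.5653*u + 0.1155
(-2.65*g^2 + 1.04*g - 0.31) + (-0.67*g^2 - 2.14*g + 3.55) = -3.32*g^2 - 1.1*g + 3.24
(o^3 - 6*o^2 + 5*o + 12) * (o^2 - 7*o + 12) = o^5 - 13*o^4 + 59*o^3 - 95*o^2 - 24*o + 144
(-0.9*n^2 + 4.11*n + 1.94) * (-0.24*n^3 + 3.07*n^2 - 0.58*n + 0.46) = 0.216*n^5 - 3.7494*n^4 + 12.6741*n^3 + 3.158*n^2 + 0.7654*n + 0.8924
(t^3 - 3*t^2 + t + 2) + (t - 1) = t^3 - 3*t^2 + 2*t + 1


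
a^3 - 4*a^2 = a^2*(a - 4)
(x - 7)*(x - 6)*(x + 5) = x^3 - 8*x^2 - 23*x + 210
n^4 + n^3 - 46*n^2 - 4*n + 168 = (n - 6)*(n - 2)*(n + 2)*(n + 7)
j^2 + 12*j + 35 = (j + 5)*(j + 7)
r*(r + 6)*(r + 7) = r^3 + 13*r^2 + 42*r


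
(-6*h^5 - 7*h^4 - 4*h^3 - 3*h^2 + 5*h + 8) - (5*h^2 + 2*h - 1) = -6*h^5 - 7*h^4 - 4*h^3 - 8*h^2 + 3*h + 9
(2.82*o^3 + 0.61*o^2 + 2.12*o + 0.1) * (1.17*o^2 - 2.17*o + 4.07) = 3.2994*o^5 - 5.4057*o^4 + 12.6341*o^3 - 2.0007*o^2 + 8.4114*o + 0.407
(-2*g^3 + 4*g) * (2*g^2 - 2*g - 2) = -4*g^5 + 4*g^4 + 12*g^3 - 8*g^2 - 8*g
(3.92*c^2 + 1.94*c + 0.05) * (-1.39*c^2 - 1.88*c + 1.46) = -5.4488*c^4 - 10.0662*c^3 + 2.0065*c^2 + 2.7384*c + 0.073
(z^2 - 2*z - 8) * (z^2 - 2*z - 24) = z^4 - 4*z^3 - 28*z^2 + 64*z + 192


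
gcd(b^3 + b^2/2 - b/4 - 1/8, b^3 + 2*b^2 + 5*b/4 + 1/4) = b^2 + b + 1/4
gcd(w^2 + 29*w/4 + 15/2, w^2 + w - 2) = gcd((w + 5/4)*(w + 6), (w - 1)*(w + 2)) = 1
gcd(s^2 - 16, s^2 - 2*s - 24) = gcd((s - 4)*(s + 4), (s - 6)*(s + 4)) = s + 4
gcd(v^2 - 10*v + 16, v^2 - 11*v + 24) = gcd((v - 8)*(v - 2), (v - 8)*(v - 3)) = v - 8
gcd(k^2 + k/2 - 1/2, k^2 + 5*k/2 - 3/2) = k - 1/2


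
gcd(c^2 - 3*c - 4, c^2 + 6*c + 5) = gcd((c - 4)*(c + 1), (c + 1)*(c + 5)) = c + 1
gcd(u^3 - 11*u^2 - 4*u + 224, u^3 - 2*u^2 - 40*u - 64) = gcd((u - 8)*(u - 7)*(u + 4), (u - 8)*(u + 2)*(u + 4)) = u^2 - 4*u - 32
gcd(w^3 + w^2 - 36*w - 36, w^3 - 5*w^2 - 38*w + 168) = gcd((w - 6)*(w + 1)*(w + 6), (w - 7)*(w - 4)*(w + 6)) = w + 6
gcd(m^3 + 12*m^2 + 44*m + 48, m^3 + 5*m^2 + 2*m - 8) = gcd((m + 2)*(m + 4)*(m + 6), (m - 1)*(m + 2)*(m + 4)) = m^2 + 6*m + 8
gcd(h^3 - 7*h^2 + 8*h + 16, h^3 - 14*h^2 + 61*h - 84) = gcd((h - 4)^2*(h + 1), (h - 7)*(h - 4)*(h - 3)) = h - 4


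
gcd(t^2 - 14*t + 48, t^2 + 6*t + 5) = 1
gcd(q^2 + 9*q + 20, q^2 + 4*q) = q + 4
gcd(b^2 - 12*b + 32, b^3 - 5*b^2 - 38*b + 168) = b - 4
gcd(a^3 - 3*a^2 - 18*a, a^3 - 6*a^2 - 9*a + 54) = a^2 - 3*a - 18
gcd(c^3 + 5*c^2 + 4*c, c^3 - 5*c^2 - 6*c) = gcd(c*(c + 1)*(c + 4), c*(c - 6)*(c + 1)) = c^2 + c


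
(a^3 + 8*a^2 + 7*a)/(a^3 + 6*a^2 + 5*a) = (a + 7)/(a + 5)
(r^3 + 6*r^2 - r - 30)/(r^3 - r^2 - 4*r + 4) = (r^2 + 8*r + 15)/(r^2 + r - 2)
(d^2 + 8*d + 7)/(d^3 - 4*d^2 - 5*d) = (d + 7)/(d*(d - 5))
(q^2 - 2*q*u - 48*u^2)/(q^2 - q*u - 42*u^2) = (q - 8*u)/(q - 7*u)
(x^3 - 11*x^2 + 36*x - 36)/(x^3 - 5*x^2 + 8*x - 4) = (x^2 - 9*x + 18)/(x^2 - 3*x + 2)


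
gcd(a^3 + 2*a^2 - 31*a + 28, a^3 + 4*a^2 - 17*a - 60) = a - 4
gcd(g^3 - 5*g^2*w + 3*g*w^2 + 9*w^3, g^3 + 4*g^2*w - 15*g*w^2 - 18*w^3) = -g^2 + 2*g*w + 3*w^2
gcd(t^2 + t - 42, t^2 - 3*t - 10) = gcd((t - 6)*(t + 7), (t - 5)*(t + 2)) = 1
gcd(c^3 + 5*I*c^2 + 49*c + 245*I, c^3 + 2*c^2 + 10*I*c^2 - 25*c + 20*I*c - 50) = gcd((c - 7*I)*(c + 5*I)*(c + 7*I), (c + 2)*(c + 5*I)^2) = c + 5*I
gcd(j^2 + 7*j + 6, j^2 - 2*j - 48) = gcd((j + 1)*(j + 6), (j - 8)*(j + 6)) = j + 6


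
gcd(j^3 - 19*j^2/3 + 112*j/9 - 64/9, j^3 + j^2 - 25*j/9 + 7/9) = j - 1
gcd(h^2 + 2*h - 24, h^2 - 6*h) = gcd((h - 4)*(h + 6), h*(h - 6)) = 1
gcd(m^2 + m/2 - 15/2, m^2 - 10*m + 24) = 1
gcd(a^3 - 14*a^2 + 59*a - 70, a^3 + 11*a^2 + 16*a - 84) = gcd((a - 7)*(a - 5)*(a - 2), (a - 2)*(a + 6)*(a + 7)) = a - 2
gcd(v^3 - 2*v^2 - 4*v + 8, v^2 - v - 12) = 1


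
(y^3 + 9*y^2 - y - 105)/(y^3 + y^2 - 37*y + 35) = (y^2 + 2*y - 15)/(y^2 - 6*y + 5)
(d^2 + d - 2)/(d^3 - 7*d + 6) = (d + 2)/(d^2 + d - 6)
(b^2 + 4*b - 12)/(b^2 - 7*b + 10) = (b + 6)/(b - 5)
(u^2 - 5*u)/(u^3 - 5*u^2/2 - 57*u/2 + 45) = 2*u*(u - 5)/(2*u^3 - 5*u^2 - 57*u + 90)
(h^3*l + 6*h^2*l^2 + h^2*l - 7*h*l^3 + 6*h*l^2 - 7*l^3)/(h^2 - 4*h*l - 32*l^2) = l*(-h^3 - 6*h^2*l - h^2 + 7*h*l^2 - 6*h*l + 7*l^2)/(-h^2 + 4*h*l + 32*l^2)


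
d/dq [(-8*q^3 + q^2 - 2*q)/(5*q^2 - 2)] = 2*(-20*q^4 + 29*q^2 - 2*q + 2)/(25*q^4 - 20*q^2 + 4)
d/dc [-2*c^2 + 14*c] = 14 - 4*c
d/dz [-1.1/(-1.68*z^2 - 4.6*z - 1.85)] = (-3.696*z - 5.06)/(1.68*z^2 + 4.6*z + 1.85)^2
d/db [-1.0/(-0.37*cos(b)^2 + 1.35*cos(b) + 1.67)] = (0.74*cos(b) - 1.35)*sin(b)/(-0.37*cos(b)^2 + 1.35*cos(b) + 1.67)^2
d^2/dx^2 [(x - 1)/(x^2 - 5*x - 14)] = 2*(3*(2 - x)*(-x^2 + 5*x + 14) - (x - 1)*(2*x - 5)^2)/(-x^2 + 5*x + 14)^3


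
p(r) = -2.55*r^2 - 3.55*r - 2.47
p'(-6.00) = 27.05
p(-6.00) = -72.97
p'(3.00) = -18.85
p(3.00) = -36.07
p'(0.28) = -4.98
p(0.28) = -3.66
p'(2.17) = -14.62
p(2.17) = -22.18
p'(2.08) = -14.16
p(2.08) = -20.89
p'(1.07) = -9.01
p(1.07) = -9.19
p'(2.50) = -16.30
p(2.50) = -27.28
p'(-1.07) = 1.91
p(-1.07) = -1.59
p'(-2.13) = 7.31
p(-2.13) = -6.48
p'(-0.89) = 0.99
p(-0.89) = -1.33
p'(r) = -5.1*r - 3.55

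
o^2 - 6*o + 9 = (o - 3)^2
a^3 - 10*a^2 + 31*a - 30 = (a - 5)*(a - 3)*(a - 2)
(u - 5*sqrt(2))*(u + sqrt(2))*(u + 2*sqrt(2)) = u^3 - 2*sqrt(2)*u^2 - 26*u - 20*sqrt(2)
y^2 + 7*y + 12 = (y + 3)*(y + 4)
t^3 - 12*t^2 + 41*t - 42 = (t - 7)*(t - 3)*(t - 2)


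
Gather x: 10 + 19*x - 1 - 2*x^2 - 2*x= -2*x^2 + 17*x + 9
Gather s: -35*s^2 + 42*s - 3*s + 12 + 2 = -35*s^2 + 39*s + 14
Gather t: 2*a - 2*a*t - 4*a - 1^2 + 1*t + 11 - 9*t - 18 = -2*a + t*(-2*a - 8) - 8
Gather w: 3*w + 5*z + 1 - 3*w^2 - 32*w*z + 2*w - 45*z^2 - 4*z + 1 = -3*w^2 + w*(5 - 32*z) - 45*z^2 + z + 2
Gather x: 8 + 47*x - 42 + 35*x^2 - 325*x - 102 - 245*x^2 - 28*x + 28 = -210*x^2 - 306*x - 108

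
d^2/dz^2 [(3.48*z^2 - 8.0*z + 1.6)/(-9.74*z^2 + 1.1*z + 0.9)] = (1443.31216*z^3 - 1093.76304*z^2 + 523.6224*z - 53.4008)/(924.010424*z^6 - 313.06308*z^5 - 220.78632*z^4 + 56.5246*z^3 + 20.4012*z^2 - 2.673*z - 0.729)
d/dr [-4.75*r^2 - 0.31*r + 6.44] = -9.5*r - 0.31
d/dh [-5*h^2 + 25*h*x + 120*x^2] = -10*h + 25*x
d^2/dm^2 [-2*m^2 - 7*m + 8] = -4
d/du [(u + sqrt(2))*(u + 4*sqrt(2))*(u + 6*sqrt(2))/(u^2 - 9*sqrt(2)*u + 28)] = (u^4 - 18*sqrt(2)*u^3 - 182*u^2 + 520*sqrt(2)*u + 2768)/(u^4 - 18*sqrt(2)*u^3 + 218*u^2 - 504*sqrt(2)*u + 784)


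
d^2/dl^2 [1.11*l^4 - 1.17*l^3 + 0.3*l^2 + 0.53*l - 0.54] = 13.32*l^2 - 7.02*l + 0.6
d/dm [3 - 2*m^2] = -4*m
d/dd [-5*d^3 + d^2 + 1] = d*(2 - 15*d)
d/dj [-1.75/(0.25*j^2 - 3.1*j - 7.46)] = (0.875*j - 5.425)/(-0.25*j^2 + 3.1*j + 7.46)^2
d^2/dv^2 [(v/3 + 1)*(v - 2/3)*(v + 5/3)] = 2*v + 8/3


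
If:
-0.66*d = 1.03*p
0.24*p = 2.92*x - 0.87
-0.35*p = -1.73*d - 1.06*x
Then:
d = -0.17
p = 0.11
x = 0.31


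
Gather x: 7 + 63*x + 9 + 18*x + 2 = 81*x + 18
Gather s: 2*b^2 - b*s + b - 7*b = 2*b^2 - b*s - 6*b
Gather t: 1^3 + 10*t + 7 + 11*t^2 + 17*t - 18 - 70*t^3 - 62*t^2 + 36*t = -70*t^3 - 51*t^2 + 63*t - 10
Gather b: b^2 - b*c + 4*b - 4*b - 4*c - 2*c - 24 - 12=b^2 - b*c - 6*c - 36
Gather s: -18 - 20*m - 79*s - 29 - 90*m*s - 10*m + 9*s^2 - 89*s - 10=-30*m + 9*s^2 + s*(-90*m - 168) - 57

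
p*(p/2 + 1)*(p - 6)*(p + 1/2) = p^4/2 - 7*p^3/4 - 7*p^2 - 3*p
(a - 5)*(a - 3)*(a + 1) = a^3 - 7*a^2 + 7*a + 15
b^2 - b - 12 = (b - 4)*(b + 3)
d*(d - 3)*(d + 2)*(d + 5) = d^4 + 4*d^3 - 11*d^2 - 30*d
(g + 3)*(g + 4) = g^2 + 7*g + 12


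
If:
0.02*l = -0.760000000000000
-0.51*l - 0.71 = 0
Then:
No Solution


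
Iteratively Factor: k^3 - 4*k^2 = (k)*(k^2 - 4*k) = k^2*(k - 4)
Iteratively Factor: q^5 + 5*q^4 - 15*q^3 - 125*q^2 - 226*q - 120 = (q - 5)*(q^4 + 10*q^3 + 35*q^2 + 50*q + 24) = (q - 5)*(q + 3)*(q^3 + 7*q^2 + 14*q + 8) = (q - 5)*(q + 3)*(q + 4)*(q^2 + 3*q + 2) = (q - 5)*(q + 1)*(q + 3)*(q + 4)*(q + 2)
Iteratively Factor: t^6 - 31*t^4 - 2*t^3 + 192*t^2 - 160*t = (t - 2)*(t^5 + 2*t^4 - 27*t^3 - 56*t^2 + 80*t) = (t - 2)*(t - 1)*(t^4 + 3*t^3 - 24*t^2 - 80*t) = t*(t - 2)*(t - 1)*(t^3 + 3*t^2 - 24*t - 80) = t*(t - 5)*(t - 2)*(t - 1)*(t^2 + 8*t + 16) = t*(t - 5)*(t - 2)*(t - 1)*(t + 4)*(t + 4)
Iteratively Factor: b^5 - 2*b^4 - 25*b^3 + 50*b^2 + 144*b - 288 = (b - 4)*(b^4 + 2*b^3 - 17*b^2 - 18*b + 72) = (b - 4)*(b - 3)*(b^3 + 5*b^2 - 2*b - 24) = (b - 4)*(b - 3)*(b - 2)*(b^2 + 7*b + 12) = (b - 4)*(b - 3)*(b - 2)*(b + 3)*(b + 4)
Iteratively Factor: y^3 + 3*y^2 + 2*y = (y)*(y^2 + 3*y + 2) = y*(y + 2)*(y + 1)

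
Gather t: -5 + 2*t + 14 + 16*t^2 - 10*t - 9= 16*t^2 - 8*t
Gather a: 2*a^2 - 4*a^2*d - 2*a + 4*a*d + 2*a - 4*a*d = a^2*(2 - 4*d)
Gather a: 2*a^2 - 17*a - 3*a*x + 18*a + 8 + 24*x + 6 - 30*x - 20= 2*a^2 + a*(1 - 3*x) - 6*x - 6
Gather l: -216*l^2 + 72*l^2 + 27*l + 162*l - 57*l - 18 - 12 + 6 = -144*l^2 + 132*l - 24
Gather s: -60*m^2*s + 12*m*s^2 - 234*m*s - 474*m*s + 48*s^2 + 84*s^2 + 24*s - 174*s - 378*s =s^2*(12*m + 132) + s*(-60*m^2 - 708*m - 528)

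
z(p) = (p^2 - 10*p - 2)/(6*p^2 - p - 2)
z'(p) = (1 - 12*p)*(p^2 - 10*p - 2)/(6*p^2 - p - 2)^2 + (2*p - 10)/(6*p^2 - p - 2)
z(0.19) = 1.96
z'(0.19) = 6.14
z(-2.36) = 0.80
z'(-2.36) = 0.26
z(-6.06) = 0.42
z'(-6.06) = 0.04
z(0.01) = 1.05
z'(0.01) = 4.51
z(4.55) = -0.23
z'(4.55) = 0.10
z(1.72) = -1.16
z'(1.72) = 1.15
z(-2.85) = 0.70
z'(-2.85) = 0.18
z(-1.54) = 1.15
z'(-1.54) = 0.67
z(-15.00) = 0.27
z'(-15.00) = 0.01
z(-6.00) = 0.43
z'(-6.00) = 0.04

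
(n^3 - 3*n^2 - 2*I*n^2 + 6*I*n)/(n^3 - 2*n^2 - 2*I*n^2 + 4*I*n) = (n - 3)/(n - 2)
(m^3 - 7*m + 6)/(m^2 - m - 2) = (m^2 + 2*m - 3)/(m + 1)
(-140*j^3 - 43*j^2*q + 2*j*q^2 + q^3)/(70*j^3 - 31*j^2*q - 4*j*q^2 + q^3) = (4*j + q)/(-2*j + q)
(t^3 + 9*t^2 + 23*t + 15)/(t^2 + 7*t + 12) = (t^2 + 6*t + 5)/(t + 4)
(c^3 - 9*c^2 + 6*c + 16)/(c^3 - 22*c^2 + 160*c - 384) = (c^2 - c - 2)/(c^2 - 14*c + 48)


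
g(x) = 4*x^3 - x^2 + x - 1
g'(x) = 12*x^2 - 2*x + 1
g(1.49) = 11.50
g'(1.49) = 24.66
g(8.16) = 2113.93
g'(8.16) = 783.71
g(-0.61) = -2.89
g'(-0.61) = 6.69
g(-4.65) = -429.45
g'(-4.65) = 269.77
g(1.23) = 6.16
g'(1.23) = 16.69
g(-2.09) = -43.98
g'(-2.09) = 57.60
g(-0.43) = -1.93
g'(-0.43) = 4.08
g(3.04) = 105.18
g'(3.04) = 105.82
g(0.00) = -1.00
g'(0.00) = 1.00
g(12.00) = 6779.00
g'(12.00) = 1705.00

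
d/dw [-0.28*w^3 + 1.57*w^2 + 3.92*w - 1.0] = -0.84*w^2 + 3.14*w + 3.92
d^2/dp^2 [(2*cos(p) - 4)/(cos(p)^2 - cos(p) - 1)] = 2*(9*sin(p)^4*cos(p) - 7*sin(p)^4 + 13*sin(p)^2 - 8*cos(p) + 9*cos(3*p)/2 - cos(5*p)/2 + 4)/(sin(p)^2 + cos(p))^3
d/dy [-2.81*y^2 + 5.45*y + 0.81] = 5.45 - 5.62*y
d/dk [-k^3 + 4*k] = 4 - 3*k^2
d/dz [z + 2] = 1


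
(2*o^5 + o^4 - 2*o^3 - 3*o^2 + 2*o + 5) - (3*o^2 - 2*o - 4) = 2*o^5 + o^4 - 2*o^3 - 6*o^2 + 4*o + 9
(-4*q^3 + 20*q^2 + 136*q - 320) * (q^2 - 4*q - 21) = -4*q^5 + 36*q^4 + 140*q^3 - 1284*q^2 - 1576*q + 6720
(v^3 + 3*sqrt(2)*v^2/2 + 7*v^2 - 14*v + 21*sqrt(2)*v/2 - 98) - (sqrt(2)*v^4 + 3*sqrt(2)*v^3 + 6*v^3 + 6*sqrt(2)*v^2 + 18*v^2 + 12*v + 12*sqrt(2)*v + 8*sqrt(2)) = -sqrt(2)*v^4 - 5*v^3 - 3*sqrt(2)*v^3 - 11*v^2 - 9*sqrt(2)*v^2/2 - 26*v - 3*sqrt(2)*v/2 - 98 - 8*sqrt(2)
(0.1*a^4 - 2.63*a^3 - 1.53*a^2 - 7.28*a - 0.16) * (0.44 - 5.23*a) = -0.523*a^5 + 13.7989*a^4 + 6.8447*a^3 + 37.4012*a^2 - 2.3664*a - 0.0704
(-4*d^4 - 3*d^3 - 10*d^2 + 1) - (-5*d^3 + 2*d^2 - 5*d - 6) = -4*d^4 + 2*d^3 - 12*d^2 + 5*d + 7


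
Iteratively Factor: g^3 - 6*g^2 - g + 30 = (g - 3)*(g^2 - 3*g - 10) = (g - 3)*(g + 2)*(g - 5)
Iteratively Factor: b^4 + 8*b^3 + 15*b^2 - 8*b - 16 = (b + 1)*(b^3 + 7*b^2 + 8*b - 16) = (b + 1)*(b + 4)*(b^2 + 3*b - 4) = (b - 1)*(b + 1)*(b + 4)*(b + 4)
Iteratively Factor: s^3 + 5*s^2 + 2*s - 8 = (s + 2)*(s^2 + 3*s - 4) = (s - 1)*(s + 2)*(s + 4)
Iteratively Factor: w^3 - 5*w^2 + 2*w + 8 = (w - 2)*(w^2 - 3*w - 4) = (w - 4)*(w - 2)*(w + 1)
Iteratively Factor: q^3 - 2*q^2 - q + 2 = (q + 1)*(q^2 - 3*q + 2) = (q - 2)*(q + 1)*(q - 1)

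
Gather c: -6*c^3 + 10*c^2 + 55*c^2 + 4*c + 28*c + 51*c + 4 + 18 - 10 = -6*c^3 + 65*c^2 + 83*c + 12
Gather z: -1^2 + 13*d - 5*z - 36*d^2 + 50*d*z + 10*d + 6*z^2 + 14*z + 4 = -36*d^2 + 23*d + 6*z^2 + z*(50*d + 9) + 3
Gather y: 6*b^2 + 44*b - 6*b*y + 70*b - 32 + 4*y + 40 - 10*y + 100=6*b^2 + 114*b + y*(-6*b - 6) + 108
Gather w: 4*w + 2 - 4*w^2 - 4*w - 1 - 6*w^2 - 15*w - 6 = -10*w^2 - 15*w - 5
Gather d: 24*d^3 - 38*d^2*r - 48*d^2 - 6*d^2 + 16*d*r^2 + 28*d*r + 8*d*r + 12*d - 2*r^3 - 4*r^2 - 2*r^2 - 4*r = 24*d^3 + d^2*(-38*r - 54) + d*(16*r^2 + 36*r + 12) - 2*r^3 - 6*r^2 - 4*r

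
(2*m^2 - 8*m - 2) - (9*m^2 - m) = -7*m^2 - 7*m - 2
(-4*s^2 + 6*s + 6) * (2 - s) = 4*s^3 - 14*s^2 + 6*s + 12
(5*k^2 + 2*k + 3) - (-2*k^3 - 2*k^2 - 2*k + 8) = 2*k^3 + 7*k^2 + 4*k - 5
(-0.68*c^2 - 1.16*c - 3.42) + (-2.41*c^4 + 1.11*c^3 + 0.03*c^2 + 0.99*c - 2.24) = -2.41*c^4 + 1.11*c^3 - 0.65*c^2 - 0.17*c - 5.66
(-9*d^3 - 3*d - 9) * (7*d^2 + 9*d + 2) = -63*d^5 - 81*d^4 - 39*d^3 - 90*d^2 - 87*d - 18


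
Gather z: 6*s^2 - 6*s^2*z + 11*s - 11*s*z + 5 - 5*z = 6*s^2 + 11*s + z*(-6*s^2 - 11*s - 5) + 5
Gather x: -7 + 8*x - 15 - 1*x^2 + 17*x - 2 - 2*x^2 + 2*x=-3*x^2 + 27*x - 24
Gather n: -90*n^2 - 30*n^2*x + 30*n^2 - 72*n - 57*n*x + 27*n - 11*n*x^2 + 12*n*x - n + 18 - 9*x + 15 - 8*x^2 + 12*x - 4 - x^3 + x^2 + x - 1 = n^2*(-30*x - 60) + n*(-11*x^2 - 45*x - 46) - x^3 - 7*x^2 + 4*x + 28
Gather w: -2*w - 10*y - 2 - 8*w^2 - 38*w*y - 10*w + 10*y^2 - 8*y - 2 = -8*w^2 + w*(-38*y - 12) + 10*y^2 - 18*y - 4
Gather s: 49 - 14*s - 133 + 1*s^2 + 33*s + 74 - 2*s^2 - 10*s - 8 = -s^2 + 9*s - 18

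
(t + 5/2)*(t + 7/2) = t^2 + 6*t + 35/4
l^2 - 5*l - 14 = (l - 7)*(l + 2)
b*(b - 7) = b^2 - 7*b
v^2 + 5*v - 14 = (v - 2)*(v + 7)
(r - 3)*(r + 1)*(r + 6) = r^3 + 4*r^2 - 15*r - 18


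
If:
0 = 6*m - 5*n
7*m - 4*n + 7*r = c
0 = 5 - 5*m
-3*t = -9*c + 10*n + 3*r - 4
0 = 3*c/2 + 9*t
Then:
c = 494/635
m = 1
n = 6/5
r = -129/635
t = -247/1905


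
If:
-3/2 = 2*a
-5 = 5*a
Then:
No Solution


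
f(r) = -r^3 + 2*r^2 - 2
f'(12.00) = -384.00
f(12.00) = -1442.00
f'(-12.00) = -480.00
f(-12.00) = 2014.00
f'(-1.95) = -19.21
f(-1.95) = 13.02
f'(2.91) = -13.76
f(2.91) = -9.71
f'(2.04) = -4.32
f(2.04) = -2.17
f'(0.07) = 0.27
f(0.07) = -1.99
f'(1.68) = -1.75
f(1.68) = -1.10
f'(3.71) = -26.45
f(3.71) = -25.54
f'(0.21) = 0.71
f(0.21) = -1.92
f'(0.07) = 0.27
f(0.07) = -1.99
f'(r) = -3*r^2 + 4*r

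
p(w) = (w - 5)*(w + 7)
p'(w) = 2*w + 2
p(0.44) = -33.93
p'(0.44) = 2.88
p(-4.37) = -24.64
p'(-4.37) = -6.74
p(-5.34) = -17.16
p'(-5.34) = -8.68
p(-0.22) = -35.39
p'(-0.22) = 1.56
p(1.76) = -28.38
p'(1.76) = 5.52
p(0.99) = -32.04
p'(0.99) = 3.98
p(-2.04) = -34.92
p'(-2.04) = -2.08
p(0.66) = -33.24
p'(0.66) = 3.32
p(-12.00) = 85.00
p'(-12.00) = -22.00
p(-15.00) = 160.00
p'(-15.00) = -28.00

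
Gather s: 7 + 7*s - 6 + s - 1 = 8*s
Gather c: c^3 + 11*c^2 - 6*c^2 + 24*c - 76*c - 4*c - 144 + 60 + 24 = c^3 + 5*c^2 - 56*c - 60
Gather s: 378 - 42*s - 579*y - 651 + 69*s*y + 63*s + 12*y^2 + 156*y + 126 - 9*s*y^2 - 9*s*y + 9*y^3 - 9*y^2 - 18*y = s*(-9*y^2 + 60*y + 21) + 9*y^3 + 3*y^2 - 441*y - 147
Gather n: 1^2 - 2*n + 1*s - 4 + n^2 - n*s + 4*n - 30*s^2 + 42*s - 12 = n^2 + n*(2 - s) - 30*s^2 + 43*s - 15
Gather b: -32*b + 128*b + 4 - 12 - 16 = 96*b - 24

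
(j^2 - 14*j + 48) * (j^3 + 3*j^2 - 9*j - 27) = j^5 - 11*j^4 - 3*j^3 + 243*j^2 - 54*j - 1296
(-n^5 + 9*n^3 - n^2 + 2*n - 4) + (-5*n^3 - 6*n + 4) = -n^5 + 4*n^3 - n^2 - 4*n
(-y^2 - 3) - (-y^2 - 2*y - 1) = 2*y - 2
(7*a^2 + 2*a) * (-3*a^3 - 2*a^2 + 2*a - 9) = -21*a^5 - 20*a^4 + 10*a^3 - 59*a^2 - 18*a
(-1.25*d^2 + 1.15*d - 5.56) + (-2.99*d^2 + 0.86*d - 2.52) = -4.24*d^2 + 2.01*d - 8.08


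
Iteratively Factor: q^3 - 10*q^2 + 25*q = (q - 5)*(q^2 - 5*q) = q*(q - 5)*(q - 5)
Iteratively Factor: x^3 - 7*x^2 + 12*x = (x)*(x^2 - 7*x + 12) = x*(x - 3)*(x - 4)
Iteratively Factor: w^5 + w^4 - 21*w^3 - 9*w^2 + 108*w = (w - 3)*(w^4 + 4*w^3 - 9*w^2 - 36*w) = (w - 3)*(w + 4)*(w^3 - 9*w) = (w - 3)*(w + 3)*(w + 4)*(w^2 - 3*w) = (w - 3)^2*(w + 3)*(w + 4)*(w)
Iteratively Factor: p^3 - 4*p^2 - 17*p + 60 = (p - 5)*(p^2 + p - 12) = (p - 5)*(p - 3)*(p + 4)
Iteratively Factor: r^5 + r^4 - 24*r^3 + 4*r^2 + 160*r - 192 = (r - 2)*(r^4 + 3*r^3 - 18*r^2 - 32*r + 96) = (r - 2)*(r + 4)*(r^3 - r^2 - 14*r + 24) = (r - 2)^2*(r + 4)*(r^2 + r - 12) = (r - 2)^2*(r + 4)^2*(r - 3)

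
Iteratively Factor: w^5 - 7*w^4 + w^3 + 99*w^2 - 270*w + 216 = (w - 3)*(w^4 - 4*w^3 - 11*w^2 + 66*w - 72) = (w - 3)^2*(w^3 - w^2 - 14*w + 24) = (w - 3)^3*(w^2 + 2*w - 8) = (w - 3)^3*(w - 2)*(w + 4)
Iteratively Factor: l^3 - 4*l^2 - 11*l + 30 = (l - 2)*(l^2 - 2*l - 15) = (l - 2)*(l + 3)*(l - 5)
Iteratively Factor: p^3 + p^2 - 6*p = (p + 3)*(p^2 - 2*p) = p*(p + 3)*(p - 2)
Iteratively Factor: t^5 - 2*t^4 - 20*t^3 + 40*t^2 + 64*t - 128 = (t - 4)*(t^4 + 2*t^3 - 12*t^2 - 8*t + 32) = (t - 4)*(t - 2)*(t^3 + 4*t^2 - 4*t - 16) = (t - 4)*(t - 2)*(t + 4)*(t^2 - 4) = (t - 4)*(t - 2)^2*(t + 4)*(t + 2)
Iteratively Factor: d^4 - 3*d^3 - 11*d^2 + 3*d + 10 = (d - 5)*(d^3 + 2*d^2 - d - 2) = (d - 5)*(d + 2)*(d^2 - 1) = (d - 5)*(d - 1)*(d + 2)*(d + 1)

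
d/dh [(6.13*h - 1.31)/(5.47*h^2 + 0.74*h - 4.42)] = (-33.5311*h^2 + 14.3314*h - 26.1252)/(29.9209*h^4 + 8.0956*h^3 - 47.8072*h^2 - 6.5416*h + 19.5364)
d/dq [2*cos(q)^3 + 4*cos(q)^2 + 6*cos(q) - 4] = 2*(3*sin(q)^2 - 4*cos(q) - 6)*sin(q)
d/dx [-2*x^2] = -4*x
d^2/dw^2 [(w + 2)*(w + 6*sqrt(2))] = 2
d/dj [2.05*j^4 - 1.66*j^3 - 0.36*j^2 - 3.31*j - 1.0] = 8.2*j^3 - 4.98*j^2 - 0.72*j - 3.31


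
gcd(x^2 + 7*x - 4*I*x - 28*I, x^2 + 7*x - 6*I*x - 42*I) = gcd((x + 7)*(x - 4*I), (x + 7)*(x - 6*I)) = x + 7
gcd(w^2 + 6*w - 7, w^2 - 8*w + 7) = w - 1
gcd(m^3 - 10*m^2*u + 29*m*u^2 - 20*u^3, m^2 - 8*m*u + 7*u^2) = -m + u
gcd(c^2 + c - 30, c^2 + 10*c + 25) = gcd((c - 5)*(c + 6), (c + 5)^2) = 1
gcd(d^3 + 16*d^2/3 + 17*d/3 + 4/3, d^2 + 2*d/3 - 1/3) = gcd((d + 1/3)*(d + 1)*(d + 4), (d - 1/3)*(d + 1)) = d + 1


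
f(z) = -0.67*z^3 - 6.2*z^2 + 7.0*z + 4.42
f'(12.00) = -431.24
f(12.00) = -1962.14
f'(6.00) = -139.76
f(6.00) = -321.50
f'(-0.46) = 12.28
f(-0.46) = -0.05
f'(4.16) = -79.37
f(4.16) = -121.99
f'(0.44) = 1.15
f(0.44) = 6.24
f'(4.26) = -82.30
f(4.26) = -130.07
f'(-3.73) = 25.29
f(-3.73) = -73.18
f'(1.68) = -19.51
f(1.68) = -4.50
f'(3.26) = -54.79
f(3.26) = -61.86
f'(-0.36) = 11.20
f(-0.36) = 1.13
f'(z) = -2.01*z^2 - 12.4*z + 7.0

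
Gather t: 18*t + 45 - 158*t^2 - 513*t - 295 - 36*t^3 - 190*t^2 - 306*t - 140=-36*t^3 - 348*t^2 - 801*t - 390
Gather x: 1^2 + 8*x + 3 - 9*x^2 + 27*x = -9*x^2 + 35*x + 4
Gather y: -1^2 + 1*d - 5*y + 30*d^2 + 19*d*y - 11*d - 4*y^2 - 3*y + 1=30*d^2 - 10*d - 4*y^2 + y*(19*d - 8)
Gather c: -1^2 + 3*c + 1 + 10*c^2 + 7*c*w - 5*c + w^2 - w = 10*c^2 + c*(7*w - 2) + w^2 - w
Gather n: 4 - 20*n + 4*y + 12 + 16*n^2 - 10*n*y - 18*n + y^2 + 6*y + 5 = 16*n^2 + n*(-10*y - 38) + y^2 + 10*y + 21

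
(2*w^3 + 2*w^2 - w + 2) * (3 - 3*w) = -6*w^4 + 9*w^2 - 9*w + 6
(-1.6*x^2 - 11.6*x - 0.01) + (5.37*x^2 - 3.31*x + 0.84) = 3.77*x^2 - 14.91*x + 0.83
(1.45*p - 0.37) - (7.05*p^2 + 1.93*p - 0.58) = -7.05*p^2 - 0.48*p + 0.21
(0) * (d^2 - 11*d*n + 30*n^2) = 0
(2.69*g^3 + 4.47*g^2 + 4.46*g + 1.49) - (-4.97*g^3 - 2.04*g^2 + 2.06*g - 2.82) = 7.66*g^3 + 6.51*g^2 + 2.4*g + 4.31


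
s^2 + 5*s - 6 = (s - 1)*(s + 6)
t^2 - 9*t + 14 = (t - 7)*(t - 2)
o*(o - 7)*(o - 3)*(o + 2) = o^4 - 8*o^3 + o^2 + 42*o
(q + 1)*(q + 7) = q^2 + 8*q + 7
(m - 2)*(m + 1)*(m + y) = m^3 + m^2*y - m^2 - m*y - 2*m - 2*y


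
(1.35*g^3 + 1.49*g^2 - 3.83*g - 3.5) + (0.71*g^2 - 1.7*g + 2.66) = 1.35*g^3 + 2.2*g^2 - 5.53*g - 0.84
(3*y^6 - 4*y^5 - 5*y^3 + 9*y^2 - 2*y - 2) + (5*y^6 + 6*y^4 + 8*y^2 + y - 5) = 8*y^6 - 4*y^5 + 6*y^4 - 5*y^3 + 17*y^2 - y - 7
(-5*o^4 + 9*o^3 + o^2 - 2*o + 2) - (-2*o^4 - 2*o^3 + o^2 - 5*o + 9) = -3*o^4 + 11*o^3 + 3*o - 7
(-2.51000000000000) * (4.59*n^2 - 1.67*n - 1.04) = -11.5209*n^2 + 4.1917*n + 2.6104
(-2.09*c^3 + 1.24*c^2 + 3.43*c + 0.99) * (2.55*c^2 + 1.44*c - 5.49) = -5.3295*c^5 + 0.1524*c^4 + 22.0062*c^3 + 0.6561*c^2 - 17.4051*c - 5.4351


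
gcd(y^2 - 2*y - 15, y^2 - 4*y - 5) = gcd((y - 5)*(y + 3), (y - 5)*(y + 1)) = y - 5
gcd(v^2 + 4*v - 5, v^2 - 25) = v + 5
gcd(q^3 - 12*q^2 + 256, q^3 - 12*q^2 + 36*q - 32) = q - 8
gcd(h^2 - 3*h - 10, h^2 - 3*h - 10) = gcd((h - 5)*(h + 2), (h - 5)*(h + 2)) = h^2 - 3*h - 10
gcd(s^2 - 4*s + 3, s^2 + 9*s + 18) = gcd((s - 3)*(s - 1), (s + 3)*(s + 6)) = 1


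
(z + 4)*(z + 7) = z^2 + 11*z + 28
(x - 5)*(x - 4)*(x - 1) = x^3 - 10*x^2 + 29*x - 20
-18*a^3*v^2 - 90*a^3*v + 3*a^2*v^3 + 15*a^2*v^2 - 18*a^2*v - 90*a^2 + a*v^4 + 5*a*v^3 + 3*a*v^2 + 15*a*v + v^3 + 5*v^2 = (-3*a + v)*(6*a + v)*(v + 5)*(a*v + 1)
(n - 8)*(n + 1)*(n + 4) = n^3 - 3*n^2 - 36*n - 32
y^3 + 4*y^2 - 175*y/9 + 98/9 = (y - 7/3)*(y - 2/3)*(y + 7)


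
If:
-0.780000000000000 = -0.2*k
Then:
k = 3.90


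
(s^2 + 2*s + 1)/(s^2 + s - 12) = (s^2 + 2*s + 1)/(s^2 + s - 12)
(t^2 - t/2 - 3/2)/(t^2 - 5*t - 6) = (t - 3/2)/(t - 6)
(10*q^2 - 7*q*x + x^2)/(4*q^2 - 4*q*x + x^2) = (-5*q + x)/(-2*q + x)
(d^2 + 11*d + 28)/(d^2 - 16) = (d + 7)/(d - 4)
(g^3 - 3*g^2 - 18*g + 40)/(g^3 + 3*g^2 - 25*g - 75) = (g^2 + 2*g - 8)/(g^2 + 8*g + 15)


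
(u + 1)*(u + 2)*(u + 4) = u^3 + 7*u^2 + 14*u + 8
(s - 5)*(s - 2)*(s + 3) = s^3 - 4*s^2 - 11*s + 30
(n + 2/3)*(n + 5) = n^2 + 17*n/3 + 10/3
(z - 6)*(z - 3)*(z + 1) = z^3 - 8*z^2 + 9*z + 18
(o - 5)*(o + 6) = o^2 + o - 30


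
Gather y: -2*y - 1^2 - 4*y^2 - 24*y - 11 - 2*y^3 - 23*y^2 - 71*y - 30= -2*y^3 - 27*y^2 - 97*y - 42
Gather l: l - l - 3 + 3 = 0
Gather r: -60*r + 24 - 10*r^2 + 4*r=-10*r^2 - 56*r + 24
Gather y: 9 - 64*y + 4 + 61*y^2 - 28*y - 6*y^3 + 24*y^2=-6*y^3 + 85*y^2 - 92*y + 13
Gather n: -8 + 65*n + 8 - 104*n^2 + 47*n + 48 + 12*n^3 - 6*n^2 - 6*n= 12*n^3 - 110*n^2 + 106*n + 48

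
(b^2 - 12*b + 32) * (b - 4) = b^3 - 16*b^2 + 80*b - 128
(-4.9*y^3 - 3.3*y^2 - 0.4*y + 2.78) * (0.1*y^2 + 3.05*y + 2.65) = -0.49*y^5 - 15.275*y^4 - 23.09*y^3 - 9.687*y^2 + 7.419*y + 7.367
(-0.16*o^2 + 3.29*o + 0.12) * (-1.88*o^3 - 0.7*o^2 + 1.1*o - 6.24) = 0.3008*o^5 - 6.0732*o^4 - 2.7046*o^3 + 4.5334*o^2 - 20.3976*o - 0.7488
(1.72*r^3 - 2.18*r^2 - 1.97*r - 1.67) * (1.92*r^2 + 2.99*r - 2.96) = 3.3024*r^5 + 0.9572*r^4 - 15.3918*r^3 - 2.6439*r^2 + 0.837899999999999*r + 4.9432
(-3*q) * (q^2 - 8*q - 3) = -3*q^3 + 24*q^2 + 9*q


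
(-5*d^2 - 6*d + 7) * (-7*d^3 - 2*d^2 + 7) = 35*d^5 + 52*d^4 - 37*d^3 - 49*d^2 - 42*d + 49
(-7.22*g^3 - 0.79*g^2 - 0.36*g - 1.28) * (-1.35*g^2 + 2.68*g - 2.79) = 9.747*g^5 - 18.2831*g^4 + 18.5126*g^3 + 2.9673*g^2 - 2.426*g + 3.5712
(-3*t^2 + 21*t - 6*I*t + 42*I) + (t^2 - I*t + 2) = -2*t^2 + 21*t - 7*I*t + 2 + 42*I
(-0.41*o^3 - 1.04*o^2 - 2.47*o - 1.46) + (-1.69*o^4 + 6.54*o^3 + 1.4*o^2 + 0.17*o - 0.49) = -1.69*o^4 + 6.13*o^3 + 0.36*o^2 - 2.3*o - 1.95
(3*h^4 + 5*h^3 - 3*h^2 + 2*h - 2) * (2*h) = 6*h^5 + 10*h^4 - 6*h^3 + 4*h^2 - 4*h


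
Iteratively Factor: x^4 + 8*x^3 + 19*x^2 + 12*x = (x + 1)*(x^3 + 7*x^2 + 12*x) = x*(x + 1)*(x^2 + 7*x + 12) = x*(x + 1)*(x + 3)*(x + 4)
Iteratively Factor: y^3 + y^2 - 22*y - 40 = (y + 4)*(y^2 - 3*y - 10) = (y + 2)*(y + 4)*(y - 5)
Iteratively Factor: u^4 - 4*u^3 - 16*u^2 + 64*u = (u)*(u^3 - 4*u^2 - 16*u + 64) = u*(u + 4)*(u^2 - 8*u + 16) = u*(u - 4)*(u + 4)*(u - 4)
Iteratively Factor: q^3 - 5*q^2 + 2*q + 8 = (q - 2)*(q^2 - 3*q - 4) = (q - 2)*(q + 1)*(q - 4)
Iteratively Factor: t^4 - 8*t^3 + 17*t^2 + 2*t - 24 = (t - 2)*(t^3 - 6*t^2 + 5*t + 12) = (t - 3)*(t - 2)*(t^2 - 3*t - 4) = (t - 3)*(t - 2)*(t + 1)*(t - 4)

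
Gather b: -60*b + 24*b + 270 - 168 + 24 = 126 - 36*b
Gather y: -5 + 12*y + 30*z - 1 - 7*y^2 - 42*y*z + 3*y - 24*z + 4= -7*y^2 + y*(15 - 42*z) + 6*z - 2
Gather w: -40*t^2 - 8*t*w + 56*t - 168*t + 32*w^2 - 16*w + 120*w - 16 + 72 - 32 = -40*t^2 - 112*t + 32*w^2 + w*(104 - 8*t) + 24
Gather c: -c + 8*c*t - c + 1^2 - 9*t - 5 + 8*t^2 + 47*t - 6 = c*(8*t - 2) + 8*t^2 + 38*t - 10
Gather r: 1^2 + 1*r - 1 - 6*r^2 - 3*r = -6*r^2 - 2*r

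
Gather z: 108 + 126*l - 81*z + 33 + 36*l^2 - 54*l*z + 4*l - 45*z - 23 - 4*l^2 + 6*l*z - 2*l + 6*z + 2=32*l^2 + 128*l + z*(-48*l - 120) + 120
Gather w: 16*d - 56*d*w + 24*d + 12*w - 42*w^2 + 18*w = 40*d - 42*w^2 + w*(30 - 56*d)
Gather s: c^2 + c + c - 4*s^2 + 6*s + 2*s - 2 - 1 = c^2 + 2*c - 4*s^2 + 8*s - 3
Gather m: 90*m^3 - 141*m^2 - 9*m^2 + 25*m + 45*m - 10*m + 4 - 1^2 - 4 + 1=90*m^3 - 150*m^2 + 60*m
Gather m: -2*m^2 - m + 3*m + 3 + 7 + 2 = -2*m^2 + 2*m + 12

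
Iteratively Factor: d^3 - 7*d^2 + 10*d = (d - 2)*(d^2 - 5*d) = (d - 5)*(d - 2)*(d)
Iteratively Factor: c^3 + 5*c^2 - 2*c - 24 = (c + 4)*(c^2 + c - 6) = (c - 2)*(c + 4)*(c + 3)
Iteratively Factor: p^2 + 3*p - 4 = (p + 4)*(p - 1)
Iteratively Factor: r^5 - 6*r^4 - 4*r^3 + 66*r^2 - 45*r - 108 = (r - 3)*(r^4 - 3*r^3 - 13*r^2 + 27*r + 36) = (r - 4)*(r - 3)*(r^3 + r^2 - 9*r - 9) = (r - 4)*(r - 3)^2*(r^2 + 4*r + 3) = (r - 4)*(r - 3)^2*(r + 1)*(r + 3)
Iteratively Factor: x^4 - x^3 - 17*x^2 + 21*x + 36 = (x + 4)*(x^3 - 5*x^2 + 3*x + 9) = (x - 3)*(x + 4)*(x^2 - 2*x - 3) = (x - 3)*(x + 1)*(x + 4)*(x - 3)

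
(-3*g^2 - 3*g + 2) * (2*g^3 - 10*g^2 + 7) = -6*g^5 + 24*g^4 + 34*g^3 - 41*g^2 - 21*g + 14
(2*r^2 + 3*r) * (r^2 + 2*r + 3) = 2*r^4 + 7*r^3 + 12*r^2 + 9*r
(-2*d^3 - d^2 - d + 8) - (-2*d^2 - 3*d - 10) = -2*d^3 + d^2 + 2*d + 18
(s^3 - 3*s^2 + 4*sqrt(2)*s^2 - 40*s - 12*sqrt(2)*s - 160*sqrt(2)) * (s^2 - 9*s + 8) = s^5 - 12*s^4 + 4*sqrt(2)*s^4 - 48*sqrt(2)*s^3 - 5*s^3 - 20*sqrt(2)*s^2 + 336*s^2 - 320*s + 1344*sqrt(2)*s - 1280*sqrt(2)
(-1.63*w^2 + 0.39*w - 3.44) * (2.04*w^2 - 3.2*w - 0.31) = -3.3252*w^4 + 6.0116*w^3 - 7.7603*w^2 + 10.8871*w + 1.0664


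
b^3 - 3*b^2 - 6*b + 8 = (b - 4)*(b - 1)*(b + 2)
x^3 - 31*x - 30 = (x - 6)*(x + 1)*(x + 5)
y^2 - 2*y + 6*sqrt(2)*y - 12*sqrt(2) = (y - 2)*(y + 6*sqrt(2))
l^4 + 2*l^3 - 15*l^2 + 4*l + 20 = (l - 2)^2*(l + 1)*(l + 5)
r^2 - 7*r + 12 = (r - 4)*(r - 3)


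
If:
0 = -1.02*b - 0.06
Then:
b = -0.06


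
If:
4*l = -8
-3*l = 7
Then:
No Solution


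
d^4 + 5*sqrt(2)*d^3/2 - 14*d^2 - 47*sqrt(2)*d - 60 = (d - 3*sqrt(2))*(d + sqrt(2))*(d + 2*sqrt(2))*(d + 5*sqrt(2)/2)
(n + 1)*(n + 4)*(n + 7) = n^3 + 12*n^2 + 39*n + 28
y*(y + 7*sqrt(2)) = y^2 + 7*sqrt(2)*y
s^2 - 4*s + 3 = (s - 3)*(s - 1)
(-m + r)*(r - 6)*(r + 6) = -m*r^2 + 36*m + r^3 - 36*r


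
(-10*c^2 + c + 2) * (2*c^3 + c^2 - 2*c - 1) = -20*c^5 - 8*c^4 + 25*c^3 + 10*c^2 - 5*c - 2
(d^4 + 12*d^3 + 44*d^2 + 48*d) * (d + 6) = d^5 + 18*d^4 + 116*d^3 + 312*d^2 + 288*d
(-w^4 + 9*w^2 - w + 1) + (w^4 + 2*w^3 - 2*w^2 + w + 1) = 2*w^3 + 7*w^2 + 2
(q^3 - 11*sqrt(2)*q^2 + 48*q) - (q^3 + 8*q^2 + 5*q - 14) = -11*sqrt(2)*q^2 - 8*q^2 + 43*q + 14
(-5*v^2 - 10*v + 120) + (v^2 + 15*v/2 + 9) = -4*v^2 - 5*v/2 + 129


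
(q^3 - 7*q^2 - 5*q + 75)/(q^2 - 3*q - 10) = (q^2 - 2*q - 15)/(q + 2)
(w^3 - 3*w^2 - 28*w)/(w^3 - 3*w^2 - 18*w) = (-w^2 + 3*w + 28)/(-w^2 + 3*w + 18)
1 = 1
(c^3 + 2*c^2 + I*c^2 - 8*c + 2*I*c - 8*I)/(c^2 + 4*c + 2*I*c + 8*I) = (c^2 + c*(-2 + I) - 2*I)/(c + 2*I)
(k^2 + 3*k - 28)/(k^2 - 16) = (k + 7)/(k + 4)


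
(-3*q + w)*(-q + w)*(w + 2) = 3*q^2*w + 6*q^2 - 4*q*w^2 - 8*q*w + w^3 + 2*w^2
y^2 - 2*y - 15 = (y - 5)*(y + 3)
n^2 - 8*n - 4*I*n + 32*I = (n - 8)*(n - 4*I)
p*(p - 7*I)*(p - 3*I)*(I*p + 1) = I*p^4 + 11*p^3 - 31*I*p^2 - 21*p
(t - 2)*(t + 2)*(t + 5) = t^3 + 5*t^2 - 4*t - 20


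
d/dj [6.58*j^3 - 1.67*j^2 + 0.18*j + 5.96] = 19.74*j^2 - 3.34*j + 0.18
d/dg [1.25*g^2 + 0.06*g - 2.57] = 2.5*g + 0.06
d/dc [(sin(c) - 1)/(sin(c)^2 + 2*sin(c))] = (-cos(c) + 2/tan(c) + 2*cos(c)/sin(c)^2)/(sin(c) + 2)^2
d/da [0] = 0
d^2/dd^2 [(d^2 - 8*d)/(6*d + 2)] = 25/(27*d^3 + 27*d^2 + 9*d + 1)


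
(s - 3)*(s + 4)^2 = s^3 + 5*s^2 - 8*s - 48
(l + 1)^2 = l^2 + 2*l + 1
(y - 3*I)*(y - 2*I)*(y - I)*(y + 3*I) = y^4 - 3*I*y^3 + 7*y^2 - 27*I*y - 18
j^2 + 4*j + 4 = (j + 2)^2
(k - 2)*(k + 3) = k^2 + k - 6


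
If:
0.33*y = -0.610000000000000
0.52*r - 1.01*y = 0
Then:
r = -3.59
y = -1.85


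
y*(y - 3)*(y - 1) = y^3 - 4*y^2 + 3*y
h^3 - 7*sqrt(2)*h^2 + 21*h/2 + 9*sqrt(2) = (h - 6*sqrt(2))*(h - 3*sqrt(2)/2)*(h + sqrt(2)/2)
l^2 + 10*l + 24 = (l + 4)*(l + 6)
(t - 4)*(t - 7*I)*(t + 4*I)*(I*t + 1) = I*t^4 + 4*t^3 - 4*I*t^3 - 16*t^2 + 25*I*t^2 + 28*t - 100*I*t - 112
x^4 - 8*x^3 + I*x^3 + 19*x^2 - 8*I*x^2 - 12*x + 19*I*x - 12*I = (x - 4)*(x - 3)*(x - 1)*(x + I)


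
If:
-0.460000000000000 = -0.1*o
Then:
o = 4.60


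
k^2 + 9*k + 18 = (k + 3)*(k + 6)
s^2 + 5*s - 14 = (s - 2)*(s + 7)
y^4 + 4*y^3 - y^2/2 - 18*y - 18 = (y + 2)^2*(y - 3*sqrt(2)/2)*(y + 3*sqrt(2)/2)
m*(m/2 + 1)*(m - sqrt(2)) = m^3/2 - sqrt(2)*m^2/2 + m^2 - sqrt(2)*m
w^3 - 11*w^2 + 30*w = w*(w - 6)*(w - 5)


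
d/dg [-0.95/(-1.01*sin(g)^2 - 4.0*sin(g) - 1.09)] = -(1.919*sin(g) + 3.8)*cos(g)/(1.01*sin(g)^2 + 4.0*sin(g) + 1.09)^2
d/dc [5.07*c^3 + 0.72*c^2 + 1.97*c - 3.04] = 15.21*c^2 + 1.44*c + 1.97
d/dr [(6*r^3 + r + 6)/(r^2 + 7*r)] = (6*r^4 + 84*r^3 - r^2 - 12*r - 42)/(r^2*(r^2 + 14*r + 49))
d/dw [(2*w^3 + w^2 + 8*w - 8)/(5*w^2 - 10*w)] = 2*(w^4 - 4*w^3 - 5*w^2 + 8*w - 8)/(5*w^2*(w^2 - 4*w + 4))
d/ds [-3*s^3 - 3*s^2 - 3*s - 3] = -9*s^2 - 6*s - 3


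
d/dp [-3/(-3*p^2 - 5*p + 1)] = 3*(-6*p - 5)/(3*p^2 + 5*p - 1)^2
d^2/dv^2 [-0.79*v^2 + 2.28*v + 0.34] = -1.58000000000000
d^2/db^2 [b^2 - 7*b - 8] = 2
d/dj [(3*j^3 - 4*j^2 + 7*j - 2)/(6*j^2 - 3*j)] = 2*(3*j^4 - 3*j^3 - 5*j^2 + 4*j - 1)/(3*j^2*(4*j^2 - 4*j + 1))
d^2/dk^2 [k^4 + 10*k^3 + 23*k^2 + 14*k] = 12*k^2 + 60*k + 46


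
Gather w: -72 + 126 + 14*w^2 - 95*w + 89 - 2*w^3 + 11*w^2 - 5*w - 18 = -2*w^3 + 25*w^2 - 100*w + 125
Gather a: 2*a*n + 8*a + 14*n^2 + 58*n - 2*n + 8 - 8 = a*(2*n + 8) + 14*n^2 + 56*n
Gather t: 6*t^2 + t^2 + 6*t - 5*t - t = 7*t^2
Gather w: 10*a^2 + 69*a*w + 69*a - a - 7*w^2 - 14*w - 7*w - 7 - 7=10*a^2 + 68*a - 7*w^2 + w*(69*a - 21) - 14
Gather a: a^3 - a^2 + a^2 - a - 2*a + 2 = a^3 - 3*a + 2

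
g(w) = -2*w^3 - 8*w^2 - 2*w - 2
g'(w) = -6*w^2 - 16*w - 2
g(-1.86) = -13.09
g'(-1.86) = 7.00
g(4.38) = -332.29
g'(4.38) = -187.19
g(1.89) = -47.86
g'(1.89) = -53.67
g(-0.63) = -3.42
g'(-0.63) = 5.70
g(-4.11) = 9.94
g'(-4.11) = -37.59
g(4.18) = -296.21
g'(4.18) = -173.71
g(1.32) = -23.18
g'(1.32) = -33.57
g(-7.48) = 402.37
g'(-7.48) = -218.02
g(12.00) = -4634.00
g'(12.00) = -1058.00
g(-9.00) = 826.00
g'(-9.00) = -344.00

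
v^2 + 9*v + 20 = (v + 4)*(v + 5)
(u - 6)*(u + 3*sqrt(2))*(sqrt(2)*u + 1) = sqrt(2)*u^3 - 6*sqrt(2)*u^2 + 7*u^2 - 42*u + 3*sqrt(2)*u - 18*sqrt(2)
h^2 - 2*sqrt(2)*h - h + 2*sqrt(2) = (h - 1)*(h - 2*sqrt(2))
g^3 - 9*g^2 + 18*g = g*(g - 6)*(g - 3)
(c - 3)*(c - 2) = c^2 - 5*c + 6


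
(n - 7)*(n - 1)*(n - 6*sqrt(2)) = n^3 - 6*sqrt(2)*n^2 - 8*n^2 + 7*n + 48*sqrt(2)*n - 42*sqrt(2)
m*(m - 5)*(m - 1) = m^3 - 6*m^2 + 5*m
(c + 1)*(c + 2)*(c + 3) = c^3 + 6*c^2 + 11*c + 6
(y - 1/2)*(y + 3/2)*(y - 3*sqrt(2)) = y^3 - 3*sqrt(2)*y^2 + y^2 - 3*sqrt(2)*y - 3*y/4 + 9*sqrt(2)/4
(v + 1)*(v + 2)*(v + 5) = v^3 + 8*v^2 + 17*v + 10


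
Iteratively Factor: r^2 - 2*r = (r)*(r - 2)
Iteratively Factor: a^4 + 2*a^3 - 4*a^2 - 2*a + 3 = (a + 1)*(a^3 + a^2 - 5*a + 3) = (a + 1)*(a + 3)*(a^2 - 2*a + 1) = (a - 1)*(a + 1)*(a + 3)*(a - 1)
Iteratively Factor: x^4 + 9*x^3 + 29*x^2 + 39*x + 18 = (x + 3)*(x^3 + 6*x^2 + 11*x + 6) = (x + 3)^2*(x^2 + 3*x + 2) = (x + 2)*(x + 3)^2*(x + 1)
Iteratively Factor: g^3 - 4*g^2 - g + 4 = (g - 4)*(g^2 - 1) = (g - 4)*(g + 1)*(g - 1)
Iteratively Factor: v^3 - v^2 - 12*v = (v)*(v^2 - v - 12) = v*(v + 3)*(v - 4)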